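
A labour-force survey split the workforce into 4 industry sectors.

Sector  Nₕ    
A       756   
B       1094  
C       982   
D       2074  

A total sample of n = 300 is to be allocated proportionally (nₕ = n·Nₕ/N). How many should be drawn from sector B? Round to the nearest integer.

67

N = 756 + 1094 + 982 + 2074 = 4906.
n_B = 300·1094/4906 = 66.898... → 67.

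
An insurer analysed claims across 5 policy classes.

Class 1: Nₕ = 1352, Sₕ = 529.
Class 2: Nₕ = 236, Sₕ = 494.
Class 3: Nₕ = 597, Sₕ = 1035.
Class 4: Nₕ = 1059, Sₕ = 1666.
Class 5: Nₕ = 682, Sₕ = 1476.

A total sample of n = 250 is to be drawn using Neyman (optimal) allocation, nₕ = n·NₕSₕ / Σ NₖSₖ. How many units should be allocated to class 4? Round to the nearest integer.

1: NₕSₕ = 1352·529 = 715208
2: NₕSₕ = 236·494 = 116584
3: NₕSₕ = 597·1035 = 617895
4: NₕSₕ = 1059·1666 = 1764294
5: NₕSₕ = 682·1476 = 1006632
Σ NₕSₕ = 4220613.
n_4 = 250·1764294/4220613 = 104.505... → 105.

105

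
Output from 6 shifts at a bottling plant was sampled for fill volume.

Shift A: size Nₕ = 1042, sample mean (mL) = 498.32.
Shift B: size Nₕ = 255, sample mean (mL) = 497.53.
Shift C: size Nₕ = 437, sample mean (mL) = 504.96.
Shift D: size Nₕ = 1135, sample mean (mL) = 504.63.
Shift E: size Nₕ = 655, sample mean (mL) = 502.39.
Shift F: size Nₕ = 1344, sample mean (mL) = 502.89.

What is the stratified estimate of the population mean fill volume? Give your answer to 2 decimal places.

N = 4868; weights Wₕ = Nₕ/N = (0.2141, 0.0524, 0.0898, 0.2332, 0.1346, 0.2761).
x̄_st = Σ Wₕ·x̄ₕ = 0.2141·498.32 + 0.0524·497.53 + 0.0898·504.96 + 0.2332·504.63 + 0.1346·502.39 + 0.2761·502.89 ≈ 502.1553...
→ 502.16.

502.16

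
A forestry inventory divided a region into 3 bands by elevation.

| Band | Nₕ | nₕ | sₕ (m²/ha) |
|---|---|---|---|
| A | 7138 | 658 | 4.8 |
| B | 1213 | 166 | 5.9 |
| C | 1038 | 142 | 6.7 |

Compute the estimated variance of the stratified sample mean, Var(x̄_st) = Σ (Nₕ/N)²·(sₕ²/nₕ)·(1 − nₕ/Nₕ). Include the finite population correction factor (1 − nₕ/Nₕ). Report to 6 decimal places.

0.024729

N = 9389. Term for each stratum: Wₕ²sₕ²/nₕ·(1−nₕ/Nₕ).
Var(x̄_st) = 0.018372551 + 0.003021097 + 0.003335247 = 0.024728895 → 0.024729.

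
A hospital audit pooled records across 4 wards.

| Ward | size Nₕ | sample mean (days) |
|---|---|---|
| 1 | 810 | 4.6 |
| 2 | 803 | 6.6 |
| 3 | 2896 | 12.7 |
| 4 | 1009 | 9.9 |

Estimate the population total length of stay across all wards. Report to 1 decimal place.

55794.1

Population total = Σ Nₕ·x̄ₕ (each stratum's size times its mean).
810·4.6 + 803·6.6 + 2896·12.7 + 1009·9.9 = 3726 + 5299.8 + 36779.2 + 9989.1 = 55794.1.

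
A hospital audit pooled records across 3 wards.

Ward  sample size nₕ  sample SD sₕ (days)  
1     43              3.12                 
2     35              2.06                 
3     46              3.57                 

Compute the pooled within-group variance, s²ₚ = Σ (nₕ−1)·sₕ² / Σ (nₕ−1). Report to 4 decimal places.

Degrees of freedom: 42 + 34 + 45 = 121.
Σ(nₕ−1)sₕ² = 42·9.7344 + 34·4.2436 + 45·12.7449 = 1126.6477.
s²ₚ = 1126.6477 / 121 = 9.311138... → 9.3111.

9.3111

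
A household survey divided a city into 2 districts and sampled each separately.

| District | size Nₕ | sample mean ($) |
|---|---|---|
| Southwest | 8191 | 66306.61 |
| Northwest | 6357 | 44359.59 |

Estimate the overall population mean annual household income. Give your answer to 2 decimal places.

N = 14548; weights Wₕ = Nₕ/N = (0.5630, 0.4370).
x̄_st = Σ Wₕ·x̄ₕ = 0.5630·66306.61 + 0.4370·44359.59 ≈ 56716.4804...
→ 56716.48.

56716.48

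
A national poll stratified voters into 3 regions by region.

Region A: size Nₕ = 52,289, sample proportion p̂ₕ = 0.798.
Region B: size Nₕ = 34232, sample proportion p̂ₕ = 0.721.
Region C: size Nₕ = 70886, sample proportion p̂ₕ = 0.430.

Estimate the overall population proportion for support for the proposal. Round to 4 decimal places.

Wₕ = Nₕ/N with N = 157407: 0.3322, 0.2175, 0.4503.
p̂_st = 0.3322·0.798 + 0.2175·0.721 + 0.4503·0.430 ≈ 0.615531... → 0.6155.

0.6155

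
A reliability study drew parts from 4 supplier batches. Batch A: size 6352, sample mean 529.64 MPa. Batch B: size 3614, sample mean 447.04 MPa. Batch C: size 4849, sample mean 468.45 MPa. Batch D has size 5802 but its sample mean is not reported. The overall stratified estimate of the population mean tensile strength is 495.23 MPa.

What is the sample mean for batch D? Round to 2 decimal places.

509.96

Σ Nₕx̄ₕ = N·μ, so 5802·x̄_D = 20617·495.23 − (6352·529.64 + 3614·447.04 + 4849·468.45).
= 10210156.91 − 7251389.89 = 2958767.02.
x̄_D = 2958767.02 / 5802 = 509.9564... → 509.96.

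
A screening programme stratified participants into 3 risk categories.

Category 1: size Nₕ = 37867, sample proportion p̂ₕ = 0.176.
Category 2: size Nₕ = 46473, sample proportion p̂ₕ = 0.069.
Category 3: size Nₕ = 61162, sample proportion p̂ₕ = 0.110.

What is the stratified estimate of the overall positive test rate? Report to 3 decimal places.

0.114

N = 37867 + 46473 + 61162 = 145502.
Overall proportion = Σ (Nₕ/N)·p̂ₕ.
Σ Nₕp̂ₕ = 6664.592 + 3206.637 + 6727.82 = 16599.049.
16599.049 / 145502 = 0.11408... → 0.114.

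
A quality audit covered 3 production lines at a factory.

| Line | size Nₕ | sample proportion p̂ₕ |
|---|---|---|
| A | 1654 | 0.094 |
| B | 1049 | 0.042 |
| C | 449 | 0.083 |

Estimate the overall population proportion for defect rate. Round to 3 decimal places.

Wₕ = Nₕ/N with N = 3152: 0.5247, 0.3328, 0.1424.
p̂_st = 0.5247·0.094 + 0.3328·0.042 + 0.1424·0.083 ≈ 0.07513... → 0.075.

0.075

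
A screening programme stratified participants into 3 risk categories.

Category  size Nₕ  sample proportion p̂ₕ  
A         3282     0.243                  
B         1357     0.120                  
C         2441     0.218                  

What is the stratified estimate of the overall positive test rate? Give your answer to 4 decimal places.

N = 3282 + 1357 + 2441 = 7080.
Overall proportion = Σ (Nₕ/N)·p̂ₕ.
Σ Nₕp̂ₕ = 797.526 + 162.84 + 532.138 = 1492.504.
1492.504 / 7080 = 0.210806... → 0.2108.

0.2108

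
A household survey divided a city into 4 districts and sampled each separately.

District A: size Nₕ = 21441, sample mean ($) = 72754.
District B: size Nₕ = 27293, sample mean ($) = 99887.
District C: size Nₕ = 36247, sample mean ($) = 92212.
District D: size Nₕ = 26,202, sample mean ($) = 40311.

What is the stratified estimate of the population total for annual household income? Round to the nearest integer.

8684771591

Estimate total by summing Nₕ·x̄ₕ over strata.
21441·72754 + 27293·99887 + 36247·92212 + 26202·40311 = 1559918514 + 2726215891 + 3342408364 + 1056228822 = 8684771591.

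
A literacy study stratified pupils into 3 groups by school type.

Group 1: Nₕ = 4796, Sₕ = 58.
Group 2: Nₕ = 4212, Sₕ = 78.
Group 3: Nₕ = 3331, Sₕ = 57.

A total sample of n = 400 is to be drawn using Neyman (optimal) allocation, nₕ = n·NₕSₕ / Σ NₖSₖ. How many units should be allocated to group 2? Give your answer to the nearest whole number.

1: NₕSₕ = 4796·58 = 278168
2: NₕSₕ = 4212·78 = 328536
3: NₕSₕ = 3331·57 = 189867
Σ NₕSₕ = 796571.
n_2 = 400·328536/796571 = 164.975... → 165.

165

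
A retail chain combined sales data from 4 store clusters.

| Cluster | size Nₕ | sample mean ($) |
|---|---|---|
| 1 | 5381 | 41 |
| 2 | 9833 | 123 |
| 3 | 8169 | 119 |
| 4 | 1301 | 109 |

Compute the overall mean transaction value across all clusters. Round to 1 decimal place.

x̄_st = (Σ Nₕx̄ₕ) / (Σ Nₕ) = (5381·41 + 9833·123 + 8169·119 + 1301·109) / 24684
= 2544000 / 24684 = 103.063... → 103.1.

103.1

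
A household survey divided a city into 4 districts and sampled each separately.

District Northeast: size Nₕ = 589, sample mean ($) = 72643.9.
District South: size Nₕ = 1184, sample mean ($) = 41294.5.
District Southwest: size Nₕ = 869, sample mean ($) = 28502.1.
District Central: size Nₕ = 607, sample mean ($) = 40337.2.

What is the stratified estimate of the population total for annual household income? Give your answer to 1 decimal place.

Estimate total by summing Nₕ·x̄ₕ over strata.
589·72643.9 + 1184·41294.5 + 869·28502.1 + 607·40337.2 = 42787257.1 + 48892688 + 24768324.9 + 24484680.4 = 140932950.4.

140932950.4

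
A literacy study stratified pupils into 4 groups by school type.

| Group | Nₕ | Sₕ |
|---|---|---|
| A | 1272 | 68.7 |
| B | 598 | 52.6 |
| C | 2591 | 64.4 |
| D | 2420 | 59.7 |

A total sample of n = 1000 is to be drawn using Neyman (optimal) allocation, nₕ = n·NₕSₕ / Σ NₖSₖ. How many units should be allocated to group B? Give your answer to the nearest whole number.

73

A: NₕSₕ = 1272·68.7 = 87386.4
B: NₕSₕ = 598·52.6 = 31454.8
C: NₕSₕ = 2591·64.4 = 166860.4
D: NₕSₕ = 2420·59.7 = 144474
Σ NₕSₕ = 430175.6.
n_B = 1000·31454.8/430175.6 = 73.121... → 73.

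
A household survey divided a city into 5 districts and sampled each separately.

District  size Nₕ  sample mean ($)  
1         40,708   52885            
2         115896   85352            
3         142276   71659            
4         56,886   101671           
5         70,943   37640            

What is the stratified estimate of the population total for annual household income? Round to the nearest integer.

Estimate total by summing Nₕ·x̄ₕ over strata.
40708·52885 + 115896·85352 + 142276·71659 + 56886·101671 + 70943·37640 = 2152842580 + 9891955392 + 10195355884 + 5783656506 + 2670294520 = 30694104882.

30694104882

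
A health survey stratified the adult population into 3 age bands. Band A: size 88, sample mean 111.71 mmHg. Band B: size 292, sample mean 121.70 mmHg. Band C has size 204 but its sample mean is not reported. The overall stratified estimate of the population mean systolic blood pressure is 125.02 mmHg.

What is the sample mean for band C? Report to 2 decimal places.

135.51

N = 88 + 292 + 204 = 584.
Overall total = μ·N = 125.02·584 = 73011.68.
Subtract the known strata: 88·111.71 + 292·121.70 = 45366.88.
Remaining total for band C: 73011.68 − 45366.88 = 27644.8.
Divide by its size: 27644.8 / 204 = 135.5137... → 135.51.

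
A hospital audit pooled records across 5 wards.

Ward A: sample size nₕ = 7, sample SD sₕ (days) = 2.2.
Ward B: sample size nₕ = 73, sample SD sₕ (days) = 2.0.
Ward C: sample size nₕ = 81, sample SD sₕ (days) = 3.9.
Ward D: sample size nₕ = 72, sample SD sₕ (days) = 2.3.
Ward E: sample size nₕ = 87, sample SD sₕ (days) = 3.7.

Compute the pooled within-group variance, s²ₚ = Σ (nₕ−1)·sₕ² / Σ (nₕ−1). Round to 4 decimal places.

9.7993

Degrees of freedom: 6 + 72 + 80 + 71 + 86 = 315.
Σ(nₕ−1)sₕ² = 6·4.84 + 72·4 + 80·15.21 + 71·5.29 + 86·13.69 = 3086.77.
s²ₚ = 3086.77 / 315 = 9.799270... → 9.7993.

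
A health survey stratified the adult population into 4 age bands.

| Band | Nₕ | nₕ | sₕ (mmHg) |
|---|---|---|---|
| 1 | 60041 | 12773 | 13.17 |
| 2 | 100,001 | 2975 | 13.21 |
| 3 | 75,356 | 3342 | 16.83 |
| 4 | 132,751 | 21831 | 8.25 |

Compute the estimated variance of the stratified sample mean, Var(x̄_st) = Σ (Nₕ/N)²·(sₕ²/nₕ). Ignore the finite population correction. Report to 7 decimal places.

0.0086455

N = 368149; Wₕ = Nₕ/N.
band 1: (60041/368149)²·13.17²/12773 = 0.0003611829
band 2: (100001/368149)²·13.21²/2975 = 0.0043279287
band 3: (75356/368149)²·16.83²/3342 = 0.0035509962
band 4: (132751/368149)²·8.25²/21831 = 0.0004053803
Sum = 0.0086454882 → 0.0086455.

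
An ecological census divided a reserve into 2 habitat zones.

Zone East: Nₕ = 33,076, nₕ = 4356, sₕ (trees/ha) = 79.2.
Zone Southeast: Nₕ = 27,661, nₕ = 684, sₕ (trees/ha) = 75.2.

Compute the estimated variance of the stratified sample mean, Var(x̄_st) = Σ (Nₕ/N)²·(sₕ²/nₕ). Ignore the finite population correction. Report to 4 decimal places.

2.1418

N = 60737. Term for each stratum: Wₕ²sₕ²/nₕ.
Var(x̄_st) = 0.4270530 + 1.7147810 = 2.1418340 → 2.1418.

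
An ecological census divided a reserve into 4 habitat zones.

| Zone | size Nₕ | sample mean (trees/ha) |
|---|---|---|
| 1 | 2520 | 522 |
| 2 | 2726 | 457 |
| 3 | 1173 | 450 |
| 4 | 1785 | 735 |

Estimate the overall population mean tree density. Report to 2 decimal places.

536.45

N = 2520 + 2726 + 1173 + 1785 = 8204.
Weight each subgroup mean by Nₕ/N and sum.
Σ Nₕx̄ₕ = 2520·522 + 2726·457 + 1173·450 + 1785·735 = 1315440 + 1245782 + 527850 + 1311975 = 4401047.
Divide by N: 4401047 / 8204 = 536.4514... → 536.45.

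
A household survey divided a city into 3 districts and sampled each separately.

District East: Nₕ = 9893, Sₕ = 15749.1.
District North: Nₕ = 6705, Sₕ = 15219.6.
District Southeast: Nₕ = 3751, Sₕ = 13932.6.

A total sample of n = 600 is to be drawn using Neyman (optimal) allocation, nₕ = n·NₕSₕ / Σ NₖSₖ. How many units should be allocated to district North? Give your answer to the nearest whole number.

197

East: NₕSₕ = 9893·15749.1 = 155805846.3
North: NₕSₕ = 6705·15219.6 = 102047418
Southeast: NₕSₕ = 3751·13932.6 = 52261182.6
Σ NₕSₕ = 310114446.9.
n_North = 600·102047418/310114446.9 = 197.438... → 197.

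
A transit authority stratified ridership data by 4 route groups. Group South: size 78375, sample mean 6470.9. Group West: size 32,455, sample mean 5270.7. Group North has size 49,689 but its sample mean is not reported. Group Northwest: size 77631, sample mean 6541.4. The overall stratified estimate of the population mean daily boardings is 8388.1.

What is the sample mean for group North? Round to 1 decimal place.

N = 78375 + 32455 + 49689 + 77631 = 238150.
Overall total = μ·N = 8388.1·238150 = 1997626015.
Subtract the known strata: 78375·6470.9 + 32455·5270.7 + 77631·6541.4 = 1186032779.4.
Remaining total for group North: 1997626015 − 1186032779.4 = 811593235.6.
Divide by its size: 811593235.6 / 49689 = 16333.459... → 16333.5.

16333.5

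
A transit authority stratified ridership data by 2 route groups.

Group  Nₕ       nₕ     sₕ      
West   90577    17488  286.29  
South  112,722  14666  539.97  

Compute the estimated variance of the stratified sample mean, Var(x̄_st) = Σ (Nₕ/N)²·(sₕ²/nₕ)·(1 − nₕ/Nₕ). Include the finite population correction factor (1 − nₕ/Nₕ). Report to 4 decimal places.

6.0674

N = 203299; Wₕ = Nₕ/N.
group West: (90577/203299)²·286.29²/17488·(1 − 17488/90577) = 0.7507091
group South: (112722/203299)²·539.97²/14666·(1 − 14666/112722) = 5.3166731
Sum = 6.0673822 → 6.0674.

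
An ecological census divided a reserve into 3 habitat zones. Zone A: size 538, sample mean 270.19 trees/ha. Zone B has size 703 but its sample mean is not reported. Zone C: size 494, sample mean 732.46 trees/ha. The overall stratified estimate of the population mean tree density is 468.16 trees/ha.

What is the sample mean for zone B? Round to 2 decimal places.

N = 538 + 703 + 494 = 1735.
Overall total = μ·N = 468.16·1735 = 812257.6.
Subtract the known strata: 538·270.19 + 494·732.46 = 507197.46.
Remaining total for zone B: 812257.6 − 507197.46 = 305060.14.
Divide by its size: 305060.14 / 703 = 433.9405... → 433.94.

433.94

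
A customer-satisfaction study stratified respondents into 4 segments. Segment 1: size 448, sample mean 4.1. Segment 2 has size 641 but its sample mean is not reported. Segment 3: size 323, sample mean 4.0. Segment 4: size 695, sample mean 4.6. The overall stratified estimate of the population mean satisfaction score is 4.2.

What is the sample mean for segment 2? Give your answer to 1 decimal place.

N = 448 + 641 + 323 + 695 = 2107.
Overall total = μ·N = 4.2·2107 = 8849.4.
Subtract the known strata: 448·4.1 + 323·4.0 + 695·4.6 = 6325.8.
Remaining total for segment 2: 8849.4 − 6325.8 = 2523.6.
Divide by its size: 2523.6 / 641 = 3.937... → 3.9.

3.9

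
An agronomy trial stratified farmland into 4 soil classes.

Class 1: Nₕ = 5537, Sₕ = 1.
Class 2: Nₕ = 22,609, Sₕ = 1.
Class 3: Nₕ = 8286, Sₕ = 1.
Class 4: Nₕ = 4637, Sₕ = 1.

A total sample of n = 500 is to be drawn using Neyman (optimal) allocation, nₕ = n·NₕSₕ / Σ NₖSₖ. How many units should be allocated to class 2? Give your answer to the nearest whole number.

275

1: NₕSₕ = 5537·1 = 5537
2: NₕSₕ = 22609·1 = 22609
3: NₕSₕ = 8286·1 = 8286
4: NₕSₕ = 4637·1 = 4637
Σ NₕSₕ = 41069.
n_2 = 500·22609/41069 = 275.256... → 275.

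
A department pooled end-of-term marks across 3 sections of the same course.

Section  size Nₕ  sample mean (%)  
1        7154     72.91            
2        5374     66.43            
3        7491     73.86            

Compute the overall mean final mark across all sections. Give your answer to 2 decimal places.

x̄_st = (Σ Nₕx̄ₕ) / (Σ Nₕ) = (7154·72.91 + 5374·66.43 + 7491·73.86) / 20019
= 1431878.22 / 20019 = 71.5260... → 71.53.

71.53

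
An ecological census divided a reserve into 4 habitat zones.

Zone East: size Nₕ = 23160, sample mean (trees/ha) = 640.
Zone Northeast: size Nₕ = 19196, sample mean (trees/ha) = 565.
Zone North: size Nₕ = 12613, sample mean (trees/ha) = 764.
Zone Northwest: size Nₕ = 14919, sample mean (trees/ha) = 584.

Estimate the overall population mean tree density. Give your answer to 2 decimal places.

N = 69888; weights Wₕ = Nₕ/N = (0.3314, 0.2747, 0.1805, 0.2135).
x̄_st = Σ Wₕ·x̄ₕ = 0.3314·640 + 0.2747·565 + 0.1805·764 + 0.2135·584 ≈ 629.8244...
→ 629.82.

629.82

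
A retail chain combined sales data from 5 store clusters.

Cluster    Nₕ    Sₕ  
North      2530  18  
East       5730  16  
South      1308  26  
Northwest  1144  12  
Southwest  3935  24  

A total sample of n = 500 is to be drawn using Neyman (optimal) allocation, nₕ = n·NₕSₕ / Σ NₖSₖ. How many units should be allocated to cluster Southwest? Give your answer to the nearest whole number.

169

North: NₕSₕ = 2530·18 = 45540
East: NₕSₕ = 5730·16 = 91680
South: NₕSₕ = 1308·26 = 34008
Northwest: NₕSₕ = 1144·12 = 13728
Southwest: NₕSₕ = 3935·24 = 94440
Σ NₕSₕ = 279396.
n_Southwest = 500·94440/279396 = 169.007... → 169.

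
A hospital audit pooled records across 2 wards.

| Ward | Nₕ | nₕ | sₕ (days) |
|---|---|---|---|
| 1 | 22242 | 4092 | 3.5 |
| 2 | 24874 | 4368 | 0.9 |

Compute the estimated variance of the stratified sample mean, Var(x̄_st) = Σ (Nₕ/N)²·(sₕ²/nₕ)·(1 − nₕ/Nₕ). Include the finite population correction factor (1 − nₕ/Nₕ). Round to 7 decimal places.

N = 47116; Wₕ = Nₕ/N.
ward 1: (22242/47116)²·3.5²/4092·(1 − 4092/22242) = 0.0005443950
ward 2: (24874/47116)²·0.9²/4368·(1 − 4368/24874) = 0.0000426081
Sum = 0.0005870031 → 0.0005870.

0.0005870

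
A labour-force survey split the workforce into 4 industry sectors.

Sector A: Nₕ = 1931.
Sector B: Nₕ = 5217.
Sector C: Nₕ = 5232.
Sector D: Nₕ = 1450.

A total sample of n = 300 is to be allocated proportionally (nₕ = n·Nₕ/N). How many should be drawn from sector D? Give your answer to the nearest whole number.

31

N = 1931 + 5217 + 5232 + 1450 = 13830.
n_D = 300·1450/13830 = 31.453... → 31.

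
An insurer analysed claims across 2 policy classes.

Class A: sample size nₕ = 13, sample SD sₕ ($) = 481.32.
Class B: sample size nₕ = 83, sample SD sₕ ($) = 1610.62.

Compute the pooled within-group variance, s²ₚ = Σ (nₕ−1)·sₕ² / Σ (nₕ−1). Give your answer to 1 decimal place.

Degrees of freedom: 12 + 82 = 94.
Σ(nₕ−1)sₕ² = 12·231668.9424 + 82·2594096.7844 = 215495963.6296.
s²ₚ = 215495963.6296 / 94 = 2292510.251... → 2292510.3.

2292510.3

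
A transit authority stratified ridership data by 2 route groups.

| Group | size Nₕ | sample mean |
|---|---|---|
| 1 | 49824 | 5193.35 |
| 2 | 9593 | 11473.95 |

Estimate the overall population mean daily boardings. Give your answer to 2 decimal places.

N = 49824 + 9593 = 59417.
Weight each subgroup mean by Nₕ/N and sum.
Σ Nₕx̄ₕ = 49824·5193.35 + 9593·11473.95 = 258753470.4 + 110069602.35 = 368823072.75.
Divide by N: 368823072.75 / 59417 = 6207.3661... → 6207.37.

6207.37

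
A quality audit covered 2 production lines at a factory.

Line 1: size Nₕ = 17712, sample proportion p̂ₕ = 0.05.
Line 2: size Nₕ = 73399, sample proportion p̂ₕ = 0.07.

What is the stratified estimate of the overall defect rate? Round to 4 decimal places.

0.0661

Wₕ = Nₕ/N with N = 91111: 0.1944, 0.8056.
p̂_st = 0.1944·0.05 + 0.8056·0.07 ≈ 0.066112... → 0.0661.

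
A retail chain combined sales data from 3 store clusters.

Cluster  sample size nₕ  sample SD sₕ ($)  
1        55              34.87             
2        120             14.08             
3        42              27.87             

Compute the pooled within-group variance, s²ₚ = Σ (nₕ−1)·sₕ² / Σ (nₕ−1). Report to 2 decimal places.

565.87

Degrees of freedom: 54 + 119 + 41 = 214.
Σ(nₕ−1)sₕ² = 54·1215.9169 + 119·198.2464 + 41·776.7369 = 121097.0471.
s²ₚ = 121097.0471 / 214 = 565.8741... → 565.87.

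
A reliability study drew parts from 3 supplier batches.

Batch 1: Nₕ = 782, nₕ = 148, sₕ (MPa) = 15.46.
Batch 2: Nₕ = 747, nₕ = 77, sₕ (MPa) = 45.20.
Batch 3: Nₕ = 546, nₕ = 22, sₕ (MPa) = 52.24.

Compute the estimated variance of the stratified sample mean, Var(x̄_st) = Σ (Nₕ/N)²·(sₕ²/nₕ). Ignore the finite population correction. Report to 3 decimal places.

12.257

N = 2075. Term for each stratum: Wₕ²sₕ²/nₕ.
Var(x̄_st) = 0.229369 + 3.438675 + 8.588805 = 12.256849 → 12.257.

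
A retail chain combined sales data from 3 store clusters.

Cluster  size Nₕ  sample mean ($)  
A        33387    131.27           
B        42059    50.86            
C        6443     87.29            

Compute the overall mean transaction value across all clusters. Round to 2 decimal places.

86.51

N = 81889; weights Wₕ = Nₕ/N = (0.4077, 0.5136, 0.0787).
x̄_st = Σ Wₕ·x̄ₕ = 0.4077·131.27 + 0.5136·50.86 + 0.0787·87.29 ≈ 86.5103...
→ 86.51.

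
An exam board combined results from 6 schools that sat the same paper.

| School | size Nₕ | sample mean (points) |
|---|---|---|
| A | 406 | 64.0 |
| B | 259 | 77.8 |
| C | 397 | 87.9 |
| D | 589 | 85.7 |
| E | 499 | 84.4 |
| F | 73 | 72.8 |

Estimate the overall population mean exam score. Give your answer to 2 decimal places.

N = 2223; weights Wₕ = Nₕ/N = (0.1826, 0.1165, 0.1786, 0.2650, 0.2245, 0.0328).
x̄_st = Σ Wₕ·x̄ₕ = 0.1826·64.0 + 0.1165·77.8 + 0.1786·87.9 + 0.2650·85.7 + 0.2245·84.4 + 0.0328·72.8 ≈ 80.4938...
→ 80.49.

80.49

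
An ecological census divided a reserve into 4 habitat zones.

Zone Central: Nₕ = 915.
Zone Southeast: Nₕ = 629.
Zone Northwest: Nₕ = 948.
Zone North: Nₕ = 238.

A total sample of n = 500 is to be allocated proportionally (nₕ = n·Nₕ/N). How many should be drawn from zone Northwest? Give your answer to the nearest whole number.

Share of zone Northwest = 948/2730 = 0.34725.
Allocate 500 × 0.34725 = 173.626... → 174.

174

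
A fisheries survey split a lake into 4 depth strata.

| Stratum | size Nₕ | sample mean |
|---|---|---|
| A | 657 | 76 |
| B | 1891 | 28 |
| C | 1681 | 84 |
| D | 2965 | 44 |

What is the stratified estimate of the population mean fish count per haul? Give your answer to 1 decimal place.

52.1

x̄_st = (Σ Nₕx̄ₕ) / (Σ Nₕ) = (657·76 + 1891·28 + 1681·84 + 2965·44) / 7194
= 374544 / 7194 = 52.063... → 52.1.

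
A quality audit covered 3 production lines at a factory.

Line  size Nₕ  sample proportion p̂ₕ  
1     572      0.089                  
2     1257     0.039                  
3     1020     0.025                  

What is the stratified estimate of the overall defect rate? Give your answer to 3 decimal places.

N = 572 + 1257 + 1020 = 2849.
Overall proportion = Σ (Nₕ/N)·p̂ₕ.
Σ Nₕp̂ₕ = 50.908 + 49.023 + 25.5 = 125.431.
125.431 / 2849 = 0.04403... → 0.044.

0.044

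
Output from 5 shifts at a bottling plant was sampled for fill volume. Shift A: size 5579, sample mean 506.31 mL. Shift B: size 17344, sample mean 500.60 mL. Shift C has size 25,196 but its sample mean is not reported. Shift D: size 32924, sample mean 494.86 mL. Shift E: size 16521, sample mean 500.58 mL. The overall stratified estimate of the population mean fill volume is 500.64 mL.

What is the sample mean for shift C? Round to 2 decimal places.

507.00

N = 5579 + 17344 + 25196 + 32924 + 16521 = 97564.
Overall total = μ·N = 500.64·97564 = 48844440.96.
Subtract the known strata: 5579·506.31 + 17344·500.60 + 32924·494.86 + 16521·500.58 = 36069962.71.
Remaining total for shift C: 48844440.96 − 36069962.71 = 12774478.25.
Divide by its size: 12774478.25 / 25196 = 507.0042... → 507.00.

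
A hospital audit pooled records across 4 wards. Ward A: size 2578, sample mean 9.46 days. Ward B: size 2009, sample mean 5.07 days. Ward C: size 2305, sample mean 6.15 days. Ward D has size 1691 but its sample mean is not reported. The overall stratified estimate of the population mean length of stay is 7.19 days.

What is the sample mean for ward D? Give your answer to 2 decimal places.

N = 2578 + 2009 + 2305 + 1691 = 8583.
Overall total = μ·N = 7.19·8583 = 61711.77.
Subtract the known strata: 2578·9.46 + 2009·5.07 + 2305·6.15 = 48749.26.
Remaining total for ward D: 61711.77 − 48749.26 = 12962.51.
Divide by its size: 12962.51 / 1691 = 7.6656... → 7.67.

7.67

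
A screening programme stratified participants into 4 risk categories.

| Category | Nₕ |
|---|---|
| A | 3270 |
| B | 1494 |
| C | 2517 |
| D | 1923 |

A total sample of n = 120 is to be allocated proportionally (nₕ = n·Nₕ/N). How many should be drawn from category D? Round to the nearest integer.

N = 3270 + 1494 + 2517 + 1923 = 9204.
n_D = 120·1923/9204 = 25.072... → 25.

25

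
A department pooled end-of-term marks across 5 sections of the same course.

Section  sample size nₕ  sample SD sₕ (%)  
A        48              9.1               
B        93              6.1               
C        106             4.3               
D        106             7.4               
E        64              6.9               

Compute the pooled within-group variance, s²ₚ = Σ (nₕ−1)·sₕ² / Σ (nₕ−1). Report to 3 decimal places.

Degrees of freedom: 47 + 92 + 105 + 105 + 63 = 412.
Σ(nₕ−1)sₕ² = 47·82.81 + 92·37.21 + 105·18.49 + 105·54.76 + 63·47.61 = 18006.07.
s²ₚ = 18006.07 / 412 = 43.70405... → 43.704.

43.704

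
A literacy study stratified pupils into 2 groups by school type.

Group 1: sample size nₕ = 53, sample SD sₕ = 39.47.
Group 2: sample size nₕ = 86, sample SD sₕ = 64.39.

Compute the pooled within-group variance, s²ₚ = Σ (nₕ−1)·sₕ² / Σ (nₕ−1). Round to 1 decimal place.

1: (53−1)·39.47² = 52·1557.8809 = 81009.8068
2: (86−1)·64.39² = 85·4146.0721 = 352416.1285
Numerator = 433425.9353; denominator = Σ(nₕ−1) = 137.
s²ₚ = 433425.9353/137 = 3163.693... → 3163.7.

3163.7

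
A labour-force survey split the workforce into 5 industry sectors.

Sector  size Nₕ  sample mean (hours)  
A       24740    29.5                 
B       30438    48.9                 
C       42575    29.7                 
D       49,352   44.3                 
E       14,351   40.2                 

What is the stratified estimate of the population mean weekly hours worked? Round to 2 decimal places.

N = 161456; weights Wₕ = Nₕ/N = (0.1532, 0.1885, 0.2637, 0.3057, 0.0889).
x̄_st = Σ Wₕ·x̄ₕ = 0.1532·29.5 + 0.1885·48.9 + 0.2637·29.7 + 0.3057·44.3 + 0.0889·40.2 ≈ 38.6850...
→ 38.69.

38.69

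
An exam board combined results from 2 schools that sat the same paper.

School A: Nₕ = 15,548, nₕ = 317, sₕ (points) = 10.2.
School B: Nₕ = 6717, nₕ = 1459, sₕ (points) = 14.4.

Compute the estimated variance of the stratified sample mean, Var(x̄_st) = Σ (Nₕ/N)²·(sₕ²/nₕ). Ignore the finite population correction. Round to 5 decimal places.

0.17298

N = 22265. Term for each stratum: Wₕ²sₕ²/nₕ.
Var(x̄_st) = 0.16004597 + 0.01293525 = 0.17298123 → 0.17298.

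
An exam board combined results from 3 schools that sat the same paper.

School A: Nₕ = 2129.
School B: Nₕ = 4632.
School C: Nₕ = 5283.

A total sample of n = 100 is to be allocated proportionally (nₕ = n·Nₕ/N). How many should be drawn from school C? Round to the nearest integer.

N = 2129 + 4632 + 5283 = 12044.
n_C = 100·5283/12044 = 43.864... → 44.

44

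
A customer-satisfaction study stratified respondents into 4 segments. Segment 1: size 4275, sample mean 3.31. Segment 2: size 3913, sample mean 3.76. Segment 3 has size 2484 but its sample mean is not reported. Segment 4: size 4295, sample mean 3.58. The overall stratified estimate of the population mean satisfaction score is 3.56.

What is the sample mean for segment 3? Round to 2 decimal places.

Σ Nₕx̄ₕ = N·μ, so 2484·x̄_3 = 14967·3.56 − (4275·3.31 + 3913·3.76 + 4295·3.58).
= 53282.52 − 44239.23 = 9043.29.
x̄_3 = 9043.29 / 2484 = 3.6406... → 3.64.

3.64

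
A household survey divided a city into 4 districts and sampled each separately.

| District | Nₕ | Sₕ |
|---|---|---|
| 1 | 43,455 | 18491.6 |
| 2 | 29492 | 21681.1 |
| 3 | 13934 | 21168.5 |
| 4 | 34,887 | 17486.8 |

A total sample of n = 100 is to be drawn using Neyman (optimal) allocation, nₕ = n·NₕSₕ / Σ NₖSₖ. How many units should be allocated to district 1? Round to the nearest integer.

34

1: NₕSₕ = 43455·18491.6 = 803552478
2: NₕSₕ = 29492·21681.1 = 639419001.2
3: NₕSₕ = 13934·21168.5 = 294961879
4: NₕSₕ = 34887·17486.8 = 610061991.6
Σ NₕSₕ = 2347995349.8.
n_1 = 100·803552478/2347995349.8 = 34.223... → 34.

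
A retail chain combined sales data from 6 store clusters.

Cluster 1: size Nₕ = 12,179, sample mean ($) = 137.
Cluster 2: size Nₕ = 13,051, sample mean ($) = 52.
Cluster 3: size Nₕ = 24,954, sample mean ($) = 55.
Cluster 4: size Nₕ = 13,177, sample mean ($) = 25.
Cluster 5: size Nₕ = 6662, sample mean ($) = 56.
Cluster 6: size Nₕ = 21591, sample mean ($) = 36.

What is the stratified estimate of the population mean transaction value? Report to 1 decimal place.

56.8

N = 91614; weights Wₕ = Nₕ/N = (0.1329, 0.1425, 0.2724, 0.1438, 0.0727, 0.2357).
x̄_st = Σ Wₕ·x̄ₕ = 0.1329·137 + 0.1425·52 + 0.2724·55 + 0.1438·25 + 0.0727·56 + 0.2357·36 ≈ 56.754...
→ 56.8.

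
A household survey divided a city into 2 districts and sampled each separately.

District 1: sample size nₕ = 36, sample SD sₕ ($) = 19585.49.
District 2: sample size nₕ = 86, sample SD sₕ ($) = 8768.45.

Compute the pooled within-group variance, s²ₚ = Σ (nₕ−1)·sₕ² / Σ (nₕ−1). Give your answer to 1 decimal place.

Degrees of freedom: 35 + 85 = 120.
Σ(nₕ−1)sₕ² = 35·383591418.5401 + 85·76885715.4025 = 19960985458.116.
s²ₚ = 19960985458.116 / 120 = 166341545.484... → 166341545.5.

166341545.5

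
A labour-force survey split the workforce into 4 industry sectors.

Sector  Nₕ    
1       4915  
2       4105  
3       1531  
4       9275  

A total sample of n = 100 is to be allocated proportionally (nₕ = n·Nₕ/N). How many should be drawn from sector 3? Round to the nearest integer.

8

Share of sector 3 = 1531/19826 = 0.07722.
Allocate 100 × 0.07722 = 7.722... → 8.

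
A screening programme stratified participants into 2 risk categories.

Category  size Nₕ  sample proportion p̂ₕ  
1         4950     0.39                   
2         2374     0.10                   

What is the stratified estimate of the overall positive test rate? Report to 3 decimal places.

N = 4950 + 2374 = 7324.
Overall proportion = Σ (Nₕ/N)·p̂ₕ.
Σ Nₕp̂ₕ = 1930.5 + 237.4 = 2167.9.
2167.9 / 7324 = 0.29600... → 0.296.

0.296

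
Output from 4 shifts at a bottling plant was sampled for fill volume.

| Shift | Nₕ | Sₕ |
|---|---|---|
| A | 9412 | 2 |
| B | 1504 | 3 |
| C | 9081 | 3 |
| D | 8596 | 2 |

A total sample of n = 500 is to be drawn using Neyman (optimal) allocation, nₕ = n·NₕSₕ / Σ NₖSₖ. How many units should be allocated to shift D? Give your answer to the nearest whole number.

127

Σ NₕSₕ = 9412·2 + 1504·3 + 9081·3 + 8596·2 = 67771.
Share for D: 17192/67771 = 0.25368.
n_D = 500 × 0.25368 = 126.839... → 127.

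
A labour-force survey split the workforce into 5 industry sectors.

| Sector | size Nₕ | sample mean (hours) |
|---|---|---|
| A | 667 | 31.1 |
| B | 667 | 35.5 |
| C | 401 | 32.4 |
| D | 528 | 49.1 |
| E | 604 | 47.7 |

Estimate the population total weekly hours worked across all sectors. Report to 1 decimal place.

A: 667·31.1 = 20743.7
B: 667·35.5 = 23678.5
C: 401·32.4 = 12992.4
D: 528·49.1 = 25924.8
E: 604·47.7 = 28810.8
τ̂ = Σ Nₕx̄ₕ = 112150.2.

112150.2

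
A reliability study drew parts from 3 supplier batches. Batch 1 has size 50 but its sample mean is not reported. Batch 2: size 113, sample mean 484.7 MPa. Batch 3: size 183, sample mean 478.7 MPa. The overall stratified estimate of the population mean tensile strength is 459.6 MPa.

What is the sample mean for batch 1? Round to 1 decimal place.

N = 50 + 113 + 183 = 346.
Overall total = μ·N = 459.6·346 = 159021.6.
Subtract the known strata: 113·484.7 + 183·478.7 = 142373.2.
Remaining total for batch 1: 159021.6 − 142373.2 = 16648.4.
Divide by its size: 16648.4 / 50 = 332.968 → 333.0.

333.0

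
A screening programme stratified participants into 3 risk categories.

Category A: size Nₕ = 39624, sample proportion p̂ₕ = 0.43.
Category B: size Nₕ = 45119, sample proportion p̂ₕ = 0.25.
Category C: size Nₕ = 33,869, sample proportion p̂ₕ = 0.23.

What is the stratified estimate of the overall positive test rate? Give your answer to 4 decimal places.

N = 39624 + 45119 + 33869 = 118612.
Overall proportion = Σ (Nₕ/N)·p̂ₕ.
Σ Nₕp̂ₕ = 17038.32 + 11279.75 + 7789.87 = 36107.94.
36107.94 / 118612 = 0.304421... → 0.3044.

0.3044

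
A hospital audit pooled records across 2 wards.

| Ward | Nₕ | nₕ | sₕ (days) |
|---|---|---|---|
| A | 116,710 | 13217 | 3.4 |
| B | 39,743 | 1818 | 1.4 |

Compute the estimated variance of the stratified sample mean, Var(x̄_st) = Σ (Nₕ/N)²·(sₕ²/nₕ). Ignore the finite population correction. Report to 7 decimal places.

0.0005563

N = 156453; Wₕ = Nₕ/N.
ward A: (116710/156453)²·3.4²/13217 = 0.0004867134
ward B: (39743/156453)²·1.4²/1818 = 0.0000695690
Sum = 0.0005562824 → 0.0005563.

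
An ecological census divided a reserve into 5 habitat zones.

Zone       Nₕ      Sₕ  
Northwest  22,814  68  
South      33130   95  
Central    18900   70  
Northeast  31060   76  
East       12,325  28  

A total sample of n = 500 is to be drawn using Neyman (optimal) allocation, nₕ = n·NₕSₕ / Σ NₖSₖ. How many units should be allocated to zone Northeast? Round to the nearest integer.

Σ NₕSₕ = 22814·68 + 33130·95 + 18900·70 + 31060·76 + 12325·28 = 8727362.
Share for Northeast: 2360560/8727362 = 0.27048.
n_Northeast = 500 × 0.27048 = 135.239... → 135.

135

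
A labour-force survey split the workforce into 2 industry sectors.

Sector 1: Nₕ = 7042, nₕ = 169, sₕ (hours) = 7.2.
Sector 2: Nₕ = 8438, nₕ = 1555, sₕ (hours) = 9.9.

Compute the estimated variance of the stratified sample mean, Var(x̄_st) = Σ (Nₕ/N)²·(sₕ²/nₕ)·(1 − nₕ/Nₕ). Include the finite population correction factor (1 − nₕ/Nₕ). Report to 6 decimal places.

N = 15480; Wₕ = Nₕ/N.
sector 1: (7042/15480)²·7.2²/169·(1 − 169/7042) = 0.061955339
sector 2: (8438/15480)²·9.9²/1555·(1 − 1555/8438) = 0.015276201
Sum = 0.077231541 → 0.077232.

0.077232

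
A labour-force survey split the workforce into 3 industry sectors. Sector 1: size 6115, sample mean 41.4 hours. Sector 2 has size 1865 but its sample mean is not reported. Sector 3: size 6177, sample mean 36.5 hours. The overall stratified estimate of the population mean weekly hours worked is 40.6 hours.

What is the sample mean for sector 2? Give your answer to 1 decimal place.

51.6

N = 6115 + 1865 + 6177 = 14157.
Overall total = μ·N = 40.6·14157 = 574774.2.
Subtract the known strata: 6115·41.4 + 6177·36.5 = 478621.5.
Remaining total for sector 2: 574774.2 − 478621.5 = 96152.7.
Divide by its size: 96152.7 / 1865 = 51.556... → 51.6.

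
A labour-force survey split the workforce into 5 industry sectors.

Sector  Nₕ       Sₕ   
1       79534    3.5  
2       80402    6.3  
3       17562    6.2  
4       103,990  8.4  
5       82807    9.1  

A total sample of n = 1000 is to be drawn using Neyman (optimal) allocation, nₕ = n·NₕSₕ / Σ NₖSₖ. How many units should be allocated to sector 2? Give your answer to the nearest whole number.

1: NₕSₕ = 79534·3.5 = 278369
2: NₕSₕ = 80402·6.3 = 506532.6
3: NₕSₕ = 17562·6.2 = 108884.4
4: NₕSₕ = 103990·8.4 = 873516
5: NₕSₕ = 82807·9.1 = 753543.7
Σ NₕSₕ = 2520845.7.
n_2 = 1000·506532.6/2520845.7 = 200.938... → 201.

201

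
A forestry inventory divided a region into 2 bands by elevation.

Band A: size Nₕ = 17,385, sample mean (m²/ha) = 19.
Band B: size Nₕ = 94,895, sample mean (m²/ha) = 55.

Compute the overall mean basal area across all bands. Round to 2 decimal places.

N = 112280; weights Wₕ = Nₕ/N = (0.1548, 0.8452).
x̄_st = Σ Wₕ·x̄ₕ = 0.1548·19 + 0.8452·55 ≈ 49.4259...
→ 49.43.

49.43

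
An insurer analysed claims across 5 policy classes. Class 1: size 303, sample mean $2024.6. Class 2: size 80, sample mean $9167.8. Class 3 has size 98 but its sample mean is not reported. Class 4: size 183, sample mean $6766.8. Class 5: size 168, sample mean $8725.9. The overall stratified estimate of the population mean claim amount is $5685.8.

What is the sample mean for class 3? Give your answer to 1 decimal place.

N = 303 + 80 + 98 + 183 + 168 = 832.
Overall total = μ·N = 5685.8·832 = 4730585.6.
Subtract the known strata: 303·2024.6 + 80·9167.8 + 183·6766.8 + 168·8725.9 = 4051153.4.
Remaining total for class 3: 4730585.6 − 4051153.4 = 679432.2.
Divide by its size: 679432.2 / 98 = 6932.982... → 6933.0.

6933.0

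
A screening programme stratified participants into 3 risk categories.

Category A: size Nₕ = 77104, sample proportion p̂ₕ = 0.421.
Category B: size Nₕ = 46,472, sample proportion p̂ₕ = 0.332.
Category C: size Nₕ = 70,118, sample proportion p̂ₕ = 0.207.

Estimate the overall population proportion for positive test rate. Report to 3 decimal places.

N = 77104 + 46472 + 70118 = 193694.
Overall proportion = Σ (Nₕ/N)·p̂ₕ.
Σ Nₕp̂ₕ = 32460.784 + 15428.704 + 14514.426 = 62403.914.
62403.914 / 193694 = 0.32218... → 0.322.

0.322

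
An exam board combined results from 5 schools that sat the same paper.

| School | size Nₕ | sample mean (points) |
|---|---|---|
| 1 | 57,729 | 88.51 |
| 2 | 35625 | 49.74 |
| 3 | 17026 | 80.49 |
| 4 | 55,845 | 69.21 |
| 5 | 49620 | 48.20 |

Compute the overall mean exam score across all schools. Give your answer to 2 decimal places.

67.22

N = 215845; weights Wₕ = Nₕ/N = (0.2675, 0.1650, 0.0789, 0.2587, 0.2299).
x̄_st = Σ Wₕ·x̄ₕ = 0.2675·88.51 + 0.1650·49.74 + 0.0789·80.49 + 0.2587·69.21 + 0.2299·48.20 ≈ 67.2182...
→ 67.22.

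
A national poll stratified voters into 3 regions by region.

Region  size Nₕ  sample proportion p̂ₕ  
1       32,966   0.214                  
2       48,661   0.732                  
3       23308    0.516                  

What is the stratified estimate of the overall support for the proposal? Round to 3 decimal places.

0.521

Wₕ = Nₕ/N with N = 104935: 0.3142, 0.4637, 0.2221.
p̂_st = 0.3142·0.214 + 0.4637·0.732 + 0.2221·0.516 ≈ 0.52129... → 0.521.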